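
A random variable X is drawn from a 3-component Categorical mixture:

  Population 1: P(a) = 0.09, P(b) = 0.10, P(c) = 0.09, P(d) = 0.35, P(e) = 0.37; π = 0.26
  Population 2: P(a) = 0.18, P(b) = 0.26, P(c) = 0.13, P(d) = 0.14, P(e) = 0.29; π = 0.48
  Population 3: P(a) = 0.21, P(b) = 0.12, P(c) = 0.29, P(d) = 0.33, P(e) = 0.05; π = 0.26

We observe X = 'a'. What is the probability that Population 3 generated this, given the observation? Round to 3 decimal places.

0.332

By Bayes' theorem, P(k | x) = P(Z=k) f_k(x) / Σ_j P(Z=j) f_j(x).
Evaluate each component's likelihood at the observed value:
  p_1 = P(a | comp) = 0.09
  p_2 = P(a | comp) = 0.18
  p_3 = P(a | comp) = 0.21
Multiply by the mixture weights:
  P(Z=1)·p_1 = 0.26 × 0.09 = 0.0234
  P(Z=2)·p_2 = 0.48 × 0.18 = 0.0864
  P(Z=3)·p_3 = 0.26 × 0.21 = 0.0546
Denominator: 0.0234 + 0.0864 + 0.0546 = 0.1644
Responsibility of Population 3: 0.0546 / 0.1644 ≈ 0.332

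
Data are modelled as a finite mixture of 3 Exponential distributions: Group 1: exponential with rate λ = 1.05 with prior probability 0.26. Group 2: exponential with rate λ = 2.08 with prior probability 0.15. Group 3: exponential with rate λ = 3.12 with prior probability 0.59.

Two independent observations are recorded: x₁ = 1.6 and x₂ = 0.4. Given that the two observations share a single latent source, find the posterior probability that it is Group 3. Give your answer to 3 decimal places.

0.198

The responsibility of component k is w_k f_k(x) divided by Σ_j w_j f_j(x).
Since both observations come from the same component, the likelihood for component k is f_k(x₁)·f_k(x₂).
  p_1 = [1.05·e^(−1.05·1.6) = 1.05·e^(−1.6800) = 0.195693] × [0.689899] = 0.135008
  p_2 = [2.08·e^(−2.08·1.6) = 2.08·e^(−3.3280) = 0.0745987] × [0.90517] = 0.0675245
  p_3 = [3.12·e^(−3.12·1.6) = 3.12·e^(−4.9920) = 0.0211912] × [0.895685] = 0.0189807
Prior × likelihood for each component:
  w_1·p_1 = 0.26 × 0.135008 = 0.0351021
  w_2·p_2 = 0.15 × 0.0675245 = 0.0101287
  w_3·p_3 = 0.59 × 0.0189807 = 0.0111986
Normaliser: 0.0351021 + 0.0101287 + 0.0111986 = 0.0564294
P(Group 3 | data) ≈ 0.198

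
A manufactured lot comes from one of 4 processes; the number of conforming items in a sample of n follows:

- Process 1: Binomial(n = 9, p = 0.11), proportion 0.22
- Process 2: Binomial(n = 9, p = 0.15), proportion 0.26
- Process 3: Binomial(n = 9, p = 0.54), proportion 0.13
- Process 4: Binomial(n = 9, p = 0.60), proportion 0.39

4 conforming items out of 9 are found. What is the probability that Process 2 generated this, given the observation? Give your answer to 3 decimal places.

0.071

By Bayes' theorem, P(k | x) = π_k f_k(x) / Σ_j π_j f_j(x).
Binomial probabilities:
  p_1 = C(9,4)·0.11^4·0.89^5 = 126·0.00014641·0.558406 = 0.0103013
  p_2 = C(9,4)·0.15^4·0.85^5 = 126·0.00050625·0.443705 = 0.0283029
  p_3 = C(9,4)·0.54^4·0.46^5 = 126·0.0850306·0.0205963 = 0.220666
  p_4 = C(9,4)·0.60^4·0.40^5 = 126·0.1296·0.01024 = 0.167215
Unnormalised posteriors:
  π_1·p_1 = 0.22 × 0.0103013 = 0.00226628
  π_2·p_2 = 0.26 × 0.0283029 = 0.00735874
  π_3·p_3 = 0.13 × 0.220666 = 0.0286865
  π_4·p_4 = 0.39 × 0.167215 = 0.0652139
Evidence: 0.00226628 + 0.00735874 + 0.0286865 + 0.0652139 = 0.103525
Responsibility of Process 2: 0.00735874 / 0.103525 ≈ 0.071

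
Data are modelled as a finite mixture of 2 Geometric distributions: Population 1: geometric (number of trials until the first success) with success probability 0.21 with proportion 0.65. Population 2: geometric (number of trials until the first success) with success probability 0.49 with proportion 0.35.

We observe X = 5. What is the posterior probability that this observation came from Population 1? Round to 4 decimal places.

By Bayes' theorem, P(k | x) = P(Z=k) f_k(x) / Σ_j P(Z=j) f_j(x).
Geometric probabilities:
  p_1 = 0.21·(1−0.21)^4 = 0.21·0.389501 = 0.0817952
  p_2 = 0.49·(1−0.49)^4 = 0.49·0.067652 = 0.0331495
Prior × likelihood for each component:
  P(Z=1)·p_1 = 0.65 × 0.0817952 = 0.0531669
  P(Z=2)·p_2 = 0.35 × 0.0331495 = 0.0116023
Denominator: 0.0531669 + 0.0116023 = 0.0647692
P(Population 1 | the observation) ≈ 0.8209

0.8209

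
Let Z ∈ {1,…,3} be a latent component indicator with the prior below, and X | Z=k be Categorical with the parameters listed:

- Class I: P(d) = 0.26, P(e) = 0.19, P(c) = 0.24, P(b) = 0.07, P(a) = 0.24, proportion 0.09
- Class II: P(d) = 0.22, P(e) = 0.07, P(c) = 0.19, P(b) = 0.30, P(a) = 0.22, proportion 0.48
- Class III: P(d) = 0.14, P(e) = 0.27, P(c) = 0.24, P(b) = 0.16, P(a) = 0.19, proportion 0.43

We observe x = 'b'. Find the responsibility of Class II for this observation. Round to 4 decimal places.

0.6572

The responsibility of component k is P(Z=k) f_k(x) divided by Σ_j P(Z=j) f_j(x).
Evaluate each component's likelihood at the observed value:
  L_I = P(b | comp) = 0.07
  L_II = P(b | comp) = 0.30
  L_III = P(b | comp) = 0.16
Unnormalised posteriors:
  P(Z=I)·L_I = 0.09 × 0.07 = 0.0063
  P(Z=II)·L_II = 0.48 × 0.3 = 0.144
  P(Z=III)·L_III = 0.43 × 0.16 = 0.0688
Denominator: 0.0063 + 0.144 + 0.0688 = 0.2191
P(Class II | 'b') = 0.144 / 0.2191 ≈ 0.6572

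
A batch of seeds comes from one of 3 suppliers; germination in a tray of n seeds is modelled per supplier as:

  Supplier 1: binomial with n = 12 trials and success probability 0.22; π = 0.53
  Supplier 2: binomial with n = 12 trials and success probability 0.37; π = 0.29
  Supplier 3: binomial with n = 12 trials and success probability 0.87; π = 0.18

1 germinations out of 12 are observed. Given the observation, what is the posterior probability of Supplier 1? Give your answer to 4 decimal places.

Posterior ∝ prior × likelihood, so P(k | x) ∝ w_k f_k(x); normalise over all components.
Evaluate each component's likelihood at the observed value:
  L_1 = 0.17165
  L_2 = 0.0275505
  L_3 = 1.87102e-09
Unnormalised posteriors:
  w_1·L_1 = 0.53 × 0.17165 = 0.0909747
  w_2·L_2 = 0.29 × 0.0275505 = 0.00798964
  w_3·L_3 = 0.18 × 1.87102e-09 = 3.36783e-10
Normaliser: 0.0909747 + 0.00798964 + 3.36783e-10 = 0.0989643
P(Supplier 1 | x) ≈ 0.9193

0.9193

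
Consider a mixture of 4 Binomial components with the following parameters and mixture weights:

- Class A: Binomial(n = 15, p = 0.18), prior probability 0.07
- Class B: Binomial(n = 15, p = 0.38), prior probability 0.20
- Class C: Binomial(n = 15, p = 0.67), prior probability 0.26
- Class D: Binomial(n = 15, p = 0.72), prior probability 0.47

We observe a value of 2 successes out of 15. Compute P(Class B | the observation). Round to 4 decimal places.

0.2515

P(component k | x) = P(Z=k)·f_k(x) / marginal(x), where marginal(x) = Σ_j P(Z=j)·f_j(x).
Evaluate each component's likelihood at the observed value:
  L_A = 0.257819
  L_B = 0.0303283
  L_C = 2.5943e-05
  L_D = 3.53923e-06
Prior × likelihood for each component:
  P(Z=A)·L_A = 0.07 × 0.257819 = 0.0180473
  P(Z=B)·L_B = 0.20 × 0.0303283 = 0.00606567
  P(Z=C)·L_C = 0.26 × 2.5943e-05 = 6.74518e-06
  P(Z=D)·L_D = 0.47 × 3.53923e-06 = 1.66344e-06
Denominator: 0.0180473 + 0.00606567 + 6.74518e-06 + 1.66344e-06 = 0.0241214
P(Class B | data) ≈ 0.2515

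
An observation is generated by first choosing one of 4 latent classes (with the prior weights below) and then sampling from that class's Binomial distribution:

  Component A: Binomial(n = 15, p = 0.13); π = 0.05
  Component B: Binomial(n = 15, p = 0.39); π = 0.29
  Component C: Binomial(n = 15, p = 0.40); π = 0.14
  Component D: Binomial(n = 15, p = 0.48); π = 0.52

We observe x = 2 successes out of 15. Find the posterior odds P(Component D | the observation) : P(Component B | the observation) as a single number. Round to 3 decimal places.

The posterior odds equal the prior odds times the likelihood ratio: (P(Z=i)/P(Z=j))·(f_i(x)/f_j(x)).
Component likelihoods at x = 2 successes out of 15:
  f_A = C(15,2)·0.13^2·0.87^13 = 105·0.0169·0.163588 = 0.290286
  f_B = C(15,2)·0.39^2·0.61^13 = 105·0.1521·0.00161915 = 0.0258587
  f_C = C(15,2)·0.40^2·0.60^13 = 105·0.16·0.00130607 = 0.021942
  f_D = C(15,2)·0.48^2·0.52^13 = 105·0.2304·0.000203256 = 0.00491717
Posterior odds = (P(Z=D)·f_D) / (P(Z=B)·f_B) = (0.52·0.00491717) / (0.29·0.0258587) = 0.00255693 / 0.00749902 ≈ 0.341

0.341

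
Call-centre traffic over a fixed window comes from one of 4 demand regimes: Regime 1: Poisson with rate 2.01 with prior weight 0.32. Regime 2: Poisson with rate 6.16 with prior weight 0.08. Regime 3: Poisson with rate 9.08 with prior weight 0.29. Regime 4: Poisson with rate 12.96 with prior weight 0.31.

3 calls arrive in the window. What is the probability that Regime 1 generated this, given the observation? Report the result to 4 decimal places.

0.8410

P(component k | x) = π_k·f_k(x) / marginal(x), where marginal(x) = Σ_j π_j·f_j(x).
Poisson probabilities:
  f_1 = 0.181345
  f_2 = 0.0822881
  f_3 = 0.0142139
  f_4 = 0.000853507
Weight by the priors:
  π_1·f_1 = 0.32 × 0.181345 = 0.0580303
  π_2·f_2 = 0.08 × 0.0822881 = 0.00658305
  π_3·f_3 = 0.29 × 0.0142139 = 0.00412202
  π_4·f_4 = 0.31 × 0.000853507 = 0.000264587
Sum: 0.0580303 + 0.00658305 + 0.00412202 + 0.000264587 = 0.069
So the posterior for Regime 1 is 0.0580303 / 0.069 ≈ 0.8410.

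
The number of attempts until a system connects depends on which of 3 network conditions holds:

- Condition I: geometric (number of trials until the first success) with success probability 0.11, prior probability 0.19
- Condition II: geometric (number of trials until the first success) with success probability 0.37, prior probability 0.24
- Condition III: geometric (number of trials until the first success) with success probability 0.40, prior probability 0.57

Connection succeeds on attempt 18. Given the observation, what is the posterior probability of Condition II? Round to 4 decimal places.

By Bayes' theorem, P(k | x) = π_k f_k(x) / Σ_j π_j f_j(x).
Geometric probabilities:
  f_I = 0.11·(1−0.11)^17 = 0.11·0.137921 = 0.0151713
  f_II = 0.37·(1−0.37)^17 = 0.37·0.000387962 = 0.000143546
  f_III = 0.40·(1−0.40)^17 = 0.40·0.000169267 = 6.77066e-05
Weight by the priors:
  π_I·f_I = 0.19 × 0.0151713 = 0.00288255
  π_II·f_II = 0.24 × 0.000143546 = 3.4451e-05
  π_III·f_III = 0.57 × 6.77066e-05 = 3.85928e-05
Evidence: 0.00288255 + 3.4451e-05 + 3.85928e-05 = 0.00295559
So the posterior for Condition II is 3.4451e-05 / 0.00295559 ≈ 0.0117.

0.0117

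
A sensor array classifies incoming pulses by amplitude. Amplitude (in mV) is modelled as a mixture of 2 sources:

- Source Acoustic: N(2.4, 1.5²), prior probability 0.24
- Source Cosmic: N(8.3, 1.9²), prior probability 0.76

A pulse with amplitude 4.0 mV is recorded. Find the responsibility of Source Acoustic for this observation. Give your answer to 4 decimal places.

Apply Bayes' rule: the posterior for each component is proportional to its prior times its likelihood at x.
Component likelihoods at x = 4.0 mV:
  p_Acoustic = 0.150575
  p_Cosmic = 0.0162164
Weight by the priors:
  π_Acoustic·p_Acoustic = 0.24 × 0.150575 = 0.0361381
  π_Cosmic·p_Cosmic = 0.76 × 0.0162164 = 0.0123244
Marginal: 0.0361381 + 0.0123244 = 0.0484625
Responsibility of Source Acoustic: 0.0361381 / 0.0484625 ≈ 0.7457

0.7457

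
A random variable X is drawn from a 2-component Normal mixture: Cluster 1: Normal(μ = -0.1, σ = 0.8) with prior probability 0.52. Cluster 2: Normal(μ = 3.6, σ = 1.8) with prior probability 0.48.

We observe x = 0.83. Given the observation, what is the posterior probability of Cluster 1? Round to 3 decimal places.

By Bayes' theorem, P(k | x) = π_k f_k(x) / Σ_j π_j f_j(x).
Component likelihoods at x = 0.83:
  L_1 = (1/(0.8·√(2π)))·exp(−(0.83−-0.1)²/(2·0.8²)) = 0.498678·exp(-0.67570) = 0.253727
  L_2 = (1/(1.8·√(2π)))·exp(−(0.83−3.6)²/(2·1.8²)) = 0.221635·exp(-1.18409) = 0.0678257
Prior × likelihood for each component:
  π_1·L_1 = 0.52 × 0.253727 = 0.131938
  π_2·L_2 = 0.48 × 0.0678257 = 0.0325563
Marginal: 0.131938 + 0.0325563 = 0.164494
So the posterior for Cluster 1 is 0.131938 / 0.164494 ≈ 0.802.

0.802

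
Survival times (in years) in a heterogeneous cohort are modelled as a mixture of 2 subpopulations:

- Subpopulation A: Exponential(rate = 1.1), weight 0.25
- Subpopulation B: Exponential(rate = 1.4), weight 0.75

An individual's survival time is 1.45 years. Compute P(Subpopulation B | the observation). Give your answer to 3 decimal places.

Apply Bayes' rule: the posterior for each component is proportional to its prior times its likelihood at x.
Evaluate each component's likelihood at the observed value:
  f_A = 1.1·e^(−1.1·1.45) = 1.1·e^(−1.5950) = 0.223199
  f_B = 1.4·e^(−1.4·1.45) = 1.4·e^(−2.0300) = 0.18387
Unnormalised posteriors:
  w_A·f_A = 0.25 × 0.223199 = 0.0557998
  w_B·f_B = 0.75 × 0.18387 = 0.137902
Normaliser: 0.0557998 + 0.137902 = 0.193702
P(Subpopulation B | 1.45 years) ≈ 0.712

0.712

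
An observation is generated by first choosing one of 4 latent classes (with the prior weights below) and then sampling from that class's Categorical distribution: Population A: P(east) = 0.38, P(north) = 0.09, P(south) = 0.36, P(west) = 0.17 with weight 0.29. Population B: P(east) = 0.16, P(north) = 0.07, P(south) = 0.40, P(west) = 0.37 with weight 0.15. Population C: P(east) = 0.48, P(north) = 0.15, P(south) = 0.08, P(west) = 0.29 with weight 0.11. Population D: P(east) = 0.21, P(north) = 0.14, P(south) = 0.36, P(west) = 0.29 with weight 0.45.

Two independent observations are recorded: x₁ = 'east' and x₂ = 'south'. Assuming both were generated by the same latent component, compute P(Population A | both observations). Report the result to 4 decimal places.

0.4533

By Bayes' theorem, P(k | x) = π_k f_k(x) / Σ_j π_j f_j(x).
Since both observations come from the same component, the likelihood for component k is f_k(x₁)·f_k(x₂).
  f_A = [P(east | comp) = 0.38] × [0.36] = 0.1368
  f_B = [P(east | comp) = 0.16] × [0.4] = 0.064
  f_C = [P(east | comp) = 0.48] × [0.08] = 0.0384
  f_D = [P(east | comp) = 0.21] × [0.36] = 0.0756
Multiply by the mixture weights:
  π_A·f_A = 0.29 × 0.1368 = 0.039672
  π_B·f_B = 0.15 × 0.064 = 0.0096
  π_C·f_C = 0.11 × 0.0384 = 0.004224
  π_D·f_D = 0.45 × 0.0756 = 0.03402
Denominator: 0.039672 + 0.0096 + 0.004224 + 0.03402 = 0.087516
P(Population A | x₁, x₂) ≈ 0.4533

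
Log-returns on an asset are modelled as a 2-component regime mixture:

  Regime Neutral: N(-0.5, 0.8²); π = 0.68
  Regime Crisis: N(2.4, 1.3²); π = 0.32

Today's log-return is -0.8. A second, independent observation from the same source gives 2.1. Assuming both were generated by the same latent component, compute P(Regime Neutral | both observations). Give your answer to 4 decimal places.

0.3611

By Bayes' theorem, P(k | x) = π_k f_k(x) / Σ_j π_j f_j(x).
Since both observations come from the same component, the likelihood for component k is f_k(x₁)·f_k(x₂).
  f_Neutral = [(1/(0.8·√(2π)))·exp(−(-0.8−-0.5)²/(2·0.8²)) = 0.498678·exp(-0.07031) = 0.464819] × [0.00253631] = 0.00117892
  f_Crisis = [(1/(1.3·√(2π)))·exp(−(-0.8−2.4)²/(2·1.3²)) = 0.306879·exp(-3.02959) = 0.0148332] × [0.298815] = 0.00443238
Unnormalised posteriors:
  π_Neutral·f_Neutral = 0.68 × 0.00117892 = 0.000801669
  π_Crisis·f_Crisis = 0.32 × 0.00443238 = 0.00141836
Sum: 0.000801669 + 0.00141836 = 0.00222003
Responsibility of Regime Neutral: 0.000801669 / 0.00222003 ≈ 0.3611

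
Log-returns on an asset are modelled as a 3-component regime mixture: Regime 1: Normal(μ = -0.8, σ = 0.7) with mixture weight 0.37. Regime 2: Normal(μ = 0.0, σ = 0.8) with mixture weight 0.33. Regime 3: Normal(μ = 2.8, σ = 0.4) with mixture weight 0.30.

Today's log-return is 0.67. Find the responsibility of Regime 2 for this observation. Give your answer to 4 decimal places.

Apply Bayes' rule: the posterior for each component is proportional to its prior times its likelihood at x.
Evaluate each component's likelihood at the observed value:
  p_1 = 0.0628337
  p_2 = 0.351165
  p_3 = 6.94232e-07
Unnormalised posteriors:
  w_1·p_1 = 0.37 × 0.0628337 = 0.0232485
  w_2·p_2 = 0.33 × 0.351165 = 0.115885
  w_3·p_3 = 0.30 × 6.94232e-07 = 2.08269e-07
Marginal: 0.0232485 + 0.115885 + 2.08269e-07 = 0.139133
P(Regime 2 | x) = 0.115885 / 0.139133 ≈ 0.8329

0.8329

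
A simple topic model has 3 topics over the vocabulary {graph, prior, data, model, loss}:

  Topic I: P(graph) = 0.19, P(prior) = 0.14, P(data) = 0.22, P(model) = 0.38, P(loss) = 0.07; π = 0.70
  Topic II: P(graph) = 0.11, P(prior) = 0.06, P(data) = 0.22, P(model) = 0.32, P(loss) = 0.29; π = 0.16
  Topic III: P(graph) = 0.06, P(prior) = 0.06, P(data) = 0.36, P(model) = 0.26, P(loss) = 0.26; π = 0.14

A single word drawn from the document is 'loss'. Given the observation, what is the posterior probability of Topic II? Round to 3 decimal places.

0.352

Posterior ∝ prior × likelihood, so P(k | x) ∝ P(Z=k) f_k(x); normalise over all components.
Component likelihoods at x = 'loss':
  f_I = 0.07
  f_II = 0.29
  f_III = 0.26
Prior × likelihood for each component:
  P(Z=I)·f_I = 0.70 × 0.07 = 0.049
  P(Z=II)·f_II = 0.16 × 0.29 = 0.0464
  P(Z=III)·f_III = 0.14 × 0.26 = 0.0364
Marginal: 0.049 + 0.0464 + 0.0364 = 0.1318
So the posterior for Topic II is 0.0464 / 0.1318 ≈ 0.352.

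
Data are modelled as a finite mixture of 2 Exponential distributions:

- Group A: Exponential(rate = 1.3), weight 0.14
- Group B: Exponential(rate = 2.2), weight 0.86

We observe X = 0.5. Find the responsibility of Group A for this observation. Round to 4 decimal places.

0.1311

Apply Bayes' rule: the posterior for each component is proportional to its prior times its likelihood at x.
Evaluate each component's likelihood at the observed value:
  L_A = 1.3·e^(−1.3·0.5) = 1.3·e^(−0.6500) = 0.67866
  L_B = 2.2·e^(−2.2·0.5) = 2.2·e^(−1.1000) = 0.732316
Unnormalised posteriors:
  π_A·L_A = 0.14 × 0.67866 = 0.0950123
  π_B·L_B = 0.86 × 0.732316 = 0.629792
Denominator: 0.0950123 + 0.629792 = 0.724804
P(Group A | data) = 0.0950123 / 0.724804 ≈ 0.1311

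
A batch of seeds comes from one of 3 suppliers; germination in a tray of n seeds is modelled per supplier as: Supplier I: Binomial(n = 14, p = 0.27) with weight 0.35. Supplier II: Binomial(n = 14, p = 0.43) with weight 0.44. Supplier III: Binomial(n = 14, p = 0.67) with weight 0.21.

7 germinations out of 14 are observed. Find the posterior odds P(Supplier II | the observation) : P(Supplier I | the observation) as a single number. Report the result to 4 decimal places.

Only the two components matter; the odds are (P(Z=i) f_i(x)) / (P(Z=j) f_j(x)).
Component likelihoods at x = 7 germinations out of 14:
  p_I = 0.0396601
  p_II = 0.182369
  p_III = 0.0886479
0.0802423 / 0.013881 ≈ 5.7807

5.7807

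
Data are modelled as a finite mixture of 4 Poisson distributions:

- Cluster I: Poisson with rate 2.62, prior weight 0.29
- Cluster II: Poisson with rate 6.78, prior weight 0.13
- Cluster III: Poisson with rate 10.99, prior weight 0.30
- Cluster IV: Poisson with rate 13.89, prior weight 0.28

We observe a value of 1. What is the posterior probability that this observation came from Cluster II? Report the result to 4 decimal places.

0.0178

Apply Bayes' rule: the posterior for each component is proportional to its prior times its likelihood at x.
Poisson probabilities:
  L_I = 0.190744
  L_II = 0.00770394
  L_III = 0.000185396
  L_IV = 1.28929e-05
Unnormalised posteriors:
  π_I·L_I = 0.29 × 0.190744 = 0.0553156
  π_II·L_II = 0.13 × 0.00770394 = 0.00100151
  π_III·L_III = 0.30 × 0.000185396 = 5.56189e-05
  π_IV·L_IV = 0.28 × 1.28929e-05 = 3.61002e-06
Sum: 0.0553156 + 0.00100151 + 5.56189e-05 + 3.61002e-06 = 0.0563764
P(Cluster II | the observation) = 0.00100151 / 0.0563764 ≈ 0.0178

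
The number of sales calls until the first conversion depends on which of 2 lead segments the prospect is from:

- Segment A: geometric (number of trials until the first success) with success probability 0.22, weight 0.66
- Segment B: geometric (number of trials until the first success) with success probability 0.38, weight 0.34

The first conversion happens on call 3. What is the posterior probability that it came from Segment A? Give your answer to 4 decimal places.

0.6401

By Bayes' theorem, P(k | x) = π_k f_k(x) / Σ_j π_j f_j(x).
Component likelihoods at x = 3:
  L_A = 0.22·(1−0.22)^2 = 0.22·0.6084 = 0.133848
  L_B = 0.38·(1−0.38)^2 = 0.38·0.3844 = 0.146072
Unnormalised posteriors:
  π_A·L_A = 0.66 × 0.133848 = 0.0883397
  π_B·L_B = 0.34 × 0.146072 = 0.0496645
Denominator: 0.0883397 + 0.0496645 = 0.138004
P(Segment A | the observation) = 0.0883397 / 0.138004 ≈ 0.6401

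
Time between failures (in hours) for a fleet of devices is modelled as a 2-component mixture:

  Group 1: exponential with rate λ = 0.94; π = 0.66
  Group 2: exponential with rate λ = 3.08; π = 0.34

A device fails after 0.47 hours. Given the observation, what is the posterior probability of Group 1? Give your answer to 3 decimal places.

0.618

Apply Bayes' rule: the posterior for each component is proportional to its prior times its likelihood at x.
Evaluate each component's likelihood at the observed value:
  f_1 = 0.604306
  f_2 = 0.724213
Multiply by the mixture weights:
  π_1·f_1 = 0.66 × 0.604306 = 0.398842
  π_2·f_2 = 0.34 × 0.724213 = 0.246232
Denominator: 0.398842 + 0.246232 = 0.645074
So the posterior for Group 1 is 0.398842 / 0.645074 ≈ 0.618.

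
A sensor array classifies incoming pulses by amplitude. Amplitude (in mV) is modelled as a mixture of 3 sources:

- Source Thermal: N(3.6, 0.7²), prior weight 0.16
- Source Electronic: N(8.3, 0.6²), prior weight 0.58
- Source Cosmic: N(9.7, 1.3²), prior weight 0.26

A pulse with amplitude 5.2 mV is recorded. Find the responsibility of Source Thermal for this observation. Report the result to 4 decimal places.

0.9710

Posterior ∝ prior × likelihood, so P(k | x) ∝ π_k f_k(x); normalise over all components.
Normal densities:
  L_Thermal = (1/(0.7·√(2π)))·exp(−(5.2−3.6)²/(2·0.7²)) = 0.569918·exp(-2.61224) = 0.0418147
  L_Electronic = (1/(0.6·√(2π)))·exp(−(5.2−8.3)²/(2·0.6²)) = 0.664904·exp(-13.34722) = 1.06202e-06
  L_Cosmic = (1/(1.3·√(2π)))·exp(−(5.2−9.7)²/(2·1.3²)) = 0.306879·exp(-5.99112) = 0.000767458
Unnormalised posteriors:
  π_Thermal·L_Thermal = 0.16 × 0.0418147 = 0.00669034
  π_Electronic·L_Electronic = 0.58 × 1.06202e-06 = 6.15973e-07
  π_Cosmic·L_Cosmic = 0.26 × 0.000767458 = 0.000199539
Sum: 0.00669034 + 6.15973e-07 + 0.000199539 = 0.0068905
Responsibility of Source Thermal: 0.00669034 / 0.0068905 ≈ 0.9710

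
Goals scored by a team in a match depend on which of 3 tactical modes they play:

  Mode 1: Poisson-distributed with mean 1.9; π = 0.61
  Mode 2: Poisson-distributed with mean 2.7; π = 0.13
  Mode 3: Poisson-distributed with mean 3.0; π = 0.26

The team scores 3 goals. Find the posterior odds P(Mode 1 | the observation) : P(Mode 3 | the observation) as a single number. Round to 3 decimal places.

1.791

Only the two components matter; the odds are (π_i f_i(x)) / (π_j f_j(x)).
Evaluate each component's likelihood at the observed value:
  p_1 = 0.170982
  p_2 = 0.220468
  p_3 = 0.224042
0.104299 / 0.0582509 ≈ 1.791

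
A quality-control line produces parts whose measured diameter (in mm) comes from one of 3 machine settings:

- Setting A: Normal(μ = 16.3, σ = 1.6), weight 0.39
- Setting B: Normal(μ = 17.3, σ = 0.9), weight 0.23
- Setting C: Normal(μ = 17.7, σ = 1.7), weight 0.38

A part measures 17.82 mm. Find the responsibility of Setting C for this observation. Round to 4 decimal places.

0.3751

Apply Bayes' rule: the posterior for each component is proportional to its prior times its likelihood at x.
Evaluate each component's likelihood at the observed value:
  f_A = (1/(1.6·√(2π)))·exp(−(17.82−16.3)²/(2·1.6²)) = 0.249339·exp(-0.45125) = 0.158787
  f_B = (1/(0.9·√(2π)))·exp(−(17.82−17.3)²/(2·0.9²)) = 0.443269·exp(-0.16691) = 0.375127
  f_C = (1/(1.7·√(2π)))·exp(−(17.82−17.7)²/(2·1.7²)) = 0.234672·exp(-0.00249) = 0.234088
Unnormalised posteriors:
  P(Z=A)·f_A = 0.39 × 0.158787 = 0.0619269
  P(Z=B)·f_B = 0.23 × 0.375127 = 0.0862791
  P(Z=C)·f_C = 0.38 × 0.234088 = 0.0889534
Normaliser: 0.0619269 + 0.0862791 + 0.0889534 = 0.237159
So the posterior for Setting C is 0.0889534 / 0.237159 ≈ 0.3751.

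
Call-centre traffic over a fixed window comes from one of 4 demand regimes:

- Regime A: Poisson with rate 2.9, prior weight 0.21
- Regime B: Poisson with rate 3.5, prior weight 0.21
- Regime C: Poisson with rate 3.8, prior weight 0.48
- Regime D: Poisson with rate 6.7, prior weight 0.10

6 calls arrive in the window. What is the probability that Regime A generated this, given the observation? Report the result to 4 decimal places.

0.1109

P(component k | x) = P(Z=k)·f_k(x) / marginal(x), where marginal(x) = Σ_j P(Z=j)·f_j(x).
Component likelihoods at x = 6 calls:
  f_A = e^(−2.9)·2.9^6/6! = 0.0454571
  f_B = e^(−3.5)·3.5^6/6! = 0.0770983
  f_C = e^(−3.8)·3.8^6/6! = 0.0935513
  f_D = e^(−6.7)·6.7^6/6! = 0.154648
Unnormalised posteriors:
  P(Z=A)·f_A = 0.21 × 0.0454571 = 0.00954599
  P(Z=B)·f_B = 0.21 × 0.0770983 = 0.0161907
  P(Z=C)·f_C = 0.48 × 0.0935513 = 0.0449046
  P(Z=D)·f_D = 0.10 × 0.154648 = 0.0154648
Marginal: 0.00954599 + 0.0161907 + 0.0449046 + 0.0154648 = 0.0861061
So the posterior for Regime A is 0.00954599 / 0.0861061 ≈ 0.1109.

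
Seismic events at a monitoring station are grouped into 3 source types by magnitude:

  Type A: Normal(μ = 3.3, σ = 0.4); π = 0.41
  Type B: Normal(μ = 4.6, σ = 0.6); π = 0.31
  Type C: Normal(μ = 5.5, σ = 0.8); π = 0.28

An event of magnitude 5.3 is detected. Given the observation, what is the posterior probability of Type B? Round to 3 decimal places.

0.435

Posterior ∝ prior × likelihood, so P(k | x) ∝ π_k f_k(x); normalise over all components.
Normal densities:
  p_A = 3.7168e-06
  p_B = 0.336664
  p_C = 0.483335
Prior × likelihood for each component:
  π_A·p_A = 0.41 × 3.7168e-06 = 1.52389e-06
  π_B·p_B = 0.31 × 0.336664 = 0.104366
  π_C·p_C = 0.28 × 0.483335 = 0.135334
Denominator: 1.52389e-06 + 0.104366 + 0.135334 = 0.239701
Responsibility of Type B: 0.104366 / 0.239701 ≈ 0.435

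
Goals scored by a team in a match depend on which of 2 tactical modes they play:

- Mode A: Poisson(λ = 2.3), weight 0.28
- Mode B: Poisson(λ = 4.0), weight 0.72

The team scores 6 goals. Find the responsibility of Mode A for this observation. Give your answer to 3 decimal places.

0.071

By Bayes' theorem, P(k | x) = w_k f_k(x) / Σ_j w_j f_j(x).
Evaluate each component's likelihood at the observed value:
  p_A = e^(−2.3)·2.3^6/6! = 0.0206138
  p_B = e^(−4.0)·4.0^6/6! = 0.104196
Weight by the priors:
  w_A·p_A = 0.28 × 0.0206138 = 0.00577185
  w_B·p_B = 0.72 × 0.104196 = 0.0750209
Denominator: 0.00577185 + 0.0750209 = 0.0807927
So the posterior for Mode A is 0.00577185 / 0.0807927 ≈ 0.071.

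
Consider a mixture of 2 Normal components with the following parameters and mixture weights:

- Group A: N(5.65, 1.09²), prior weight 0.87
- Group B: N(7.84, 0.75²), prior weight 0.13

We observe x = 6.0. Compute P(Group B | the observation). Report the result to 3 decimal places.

P(component k | x) = π_k·f_k(x) / marginal(x), where marginal(x) = Σ_j π_j·f_j(x).
Component likelihoods at x = 6.0:
  p_A = (1/(1.09·√(2π)))·exp(−(6.0−5.65)²/(2·1.09²)) = 0.366002·exp(-0.05155) = 0.347612
  p_B = (1/(0.75·√(2π)))·exp(−(6.0−7.84)²/(2·0.75²)) = 0.531923·exp(-3.00942) = 0.0262345
Multiply by the mixture weights:
  π_A·p_A = 0.87 × 0.347612 = 0.302422
  π_B·p_B = 0.13 × 0.0262345 = 0.00341049
Evidence: 0.302422 + 0.00341049 = 0.305833
Responsibility of Group B: 0.00341049 / 0.305833 ≈ 0.011

0.011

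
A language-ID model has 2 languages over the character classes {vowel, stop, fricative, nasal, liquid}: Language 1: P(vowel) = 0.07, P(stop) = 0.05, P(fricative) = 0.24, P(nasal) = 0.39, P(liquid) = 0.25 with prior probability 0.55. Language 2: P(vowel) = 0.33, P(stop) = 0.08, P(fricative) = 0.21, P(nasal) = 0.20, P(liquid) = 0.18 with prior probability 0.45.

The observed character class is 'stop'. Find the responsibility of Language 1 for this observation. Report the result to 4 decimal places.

0.4331

The responsibility of component k is w_k f_k(x) divided by Σ_j w_j f_j(x).
Categorical probabilities:
  p_1 = 0.05
  p_2 = 0.08
Weight by the priors:
  w_1·p_1 = 0.55 × 0.05 = 0.0275
  w_2·p_2 = 0.45 × 0.08 = 0.036
Denominator: 0.0275 + 0.036 = 0.0635
Responsibility of Language 1: 0.0275 / 0.0635 ≈ 0.4331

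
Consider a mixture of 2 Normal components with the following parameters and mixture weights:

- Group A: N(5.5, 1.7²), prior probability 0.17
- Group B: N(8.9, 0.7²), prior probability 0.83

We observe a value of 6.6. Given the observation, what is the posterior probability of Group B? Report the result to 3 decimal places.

Apply Bayes' rule: the posterior for each component is proportional to its prior times its likelihood at x.
Evaluate each component's likelihood at the observed value:
  L_A = 0.190346
  L_B = 0.00257934
Weight by the priors:
  w_A·L_A = 0.17 × 0.190346 = 0.0323589
  w_B·L_B = 0.83 × 0.00257934 = 0.00214085
Evidence: 0.0323589 + 0.00214085 = 0.0344997
P(Group B | 6.6) = 0.00214085 / 0.0344997 ≈ 0.062

0.062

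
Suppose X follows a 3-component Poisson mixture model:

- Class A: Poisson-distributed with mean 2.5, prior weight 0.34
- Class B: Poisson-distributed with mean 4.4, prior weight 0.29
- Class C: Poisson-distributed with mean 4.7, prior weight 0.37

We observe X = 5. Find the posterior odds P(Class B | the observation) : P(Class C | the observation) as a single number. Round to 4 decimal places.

Only the two components matter; the odds are (π_i f_i(x)) / (π_j f_j(x)).
Poisson probabilities:
  f_A = e^(−2.5)·2.5^5/5! = 0.0668009
  f_B = e^(−4.4)·4.4^5/5! = 0.168728
  f_C = e^(−4.7)·4.7^5/5! = 0.17383
0.048931 / 0.064317 ≈ 0.7608

0.7608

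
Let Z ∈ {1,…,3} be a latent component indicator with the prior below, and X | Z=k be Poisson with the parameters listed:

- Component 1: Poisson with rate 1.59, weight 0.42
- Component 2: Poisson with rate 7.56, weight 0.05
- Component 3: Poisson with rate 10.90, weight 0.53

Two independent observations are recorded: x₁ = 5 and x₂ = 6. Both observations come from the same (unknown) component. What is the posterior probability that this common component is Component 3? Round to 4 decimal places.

Apply Bayes' rule: the posterior for each component is proportional to its prior times its likelihood at x.
Since both observations come from the same component, the likelihood for component k is f_k(x₁)·f_k(x₂).
  p_1 = [0.0172694] × [0.00457638] = 7.90311e-05
  p_2 = [0.107192] × [0.135062] = 0.0144775
  p_3 = [0.0236669] × [0.0429949] = 0.00101756
Prior × likelihood for each component:
  w_1·p_1 = 0.42 × 7.90311e-05 = 3.31931e-05
  w_2·p_2 = 0.05 × 0.0144775 = 0.000723875
  w_3·p_3 = 0.53 × 0.00101756 = 0.000539304
Sum: 3.31931e-05 + 0.000723875 + 0.000539304 = 0.00129637
P(Component 3 | x₁, x₂) = 0.000539304 / 0.00129637 ≈ 0.4160

0.4160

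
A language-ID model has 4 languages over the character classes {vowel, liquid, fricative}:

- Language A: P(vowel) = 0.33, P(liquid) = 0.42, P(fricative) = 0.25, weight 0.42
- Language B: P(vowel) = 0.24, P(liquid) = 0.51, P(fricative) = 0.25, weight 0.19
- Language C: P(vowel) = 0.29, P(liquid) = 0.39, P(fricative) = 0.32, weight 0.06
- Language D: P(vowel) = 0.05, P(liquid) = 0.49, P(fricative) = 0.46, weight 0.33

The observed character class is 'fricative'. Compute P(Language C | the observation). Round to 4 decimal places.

0.0594

Apply Bayes' rule: the posterior for each component is proportional to its prior times its likelihood at x.
Component likelihoods at x = 'fricative':
  L_A = P(fricative | comp) = 0.25
  L_B = P(fricative | comp) = 0.25
  L_C = P(fricative | comp) = 0.32
  L_D = P(fricative | comp) = 0.46
Unnormalised posteriors:
  π_A·L_A = 0.42 × 0.25 = 0.105
  π_B·L_B = 0.19 × 0.25 = 0.0475
  π_C·L_C = 0.06 × 0.32 = 0.0192
  π_D·L_D = 0.33 × 0.46 = 0.1518
Denominator: 0.105 + 0.0475 + 0.0192 + 0.1518 = 0.3235
Responsibility of Language C: 0.0192 / 0.3235 ≈ 0.0594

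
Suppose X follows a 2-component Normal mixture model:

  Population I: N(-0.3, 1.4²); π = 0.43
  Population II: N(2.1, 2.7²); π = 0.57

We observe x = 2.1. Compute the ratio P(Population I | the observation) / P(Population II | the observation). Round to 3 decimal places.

Since P(k|x) ∝ w_k f_k(x), the posterior odds are w_i f_i(x) / (w_j f_j(x)).
Evaluate each component's likelihood at the observed value:
  f_I = (1/(1.4·√(2π)))·exp(−(2.1−-0.3)²/(2·1.4²)) = 0.284959·exp(-1.46939) = 0.0655594
  f_II = (1/(2.7·√(2π)))·exp(−(2.1−2.1)²/(2·2.7²)) = 0.147756·exp(-0.00000) = 0.147756
Posterior odds = (w_I·f_I) / (w_II·f_II) = (0.43·0.0655594) / (0.57·0.147756) = 0.0281905 / 0.0842211 ≈ 0.335

0.335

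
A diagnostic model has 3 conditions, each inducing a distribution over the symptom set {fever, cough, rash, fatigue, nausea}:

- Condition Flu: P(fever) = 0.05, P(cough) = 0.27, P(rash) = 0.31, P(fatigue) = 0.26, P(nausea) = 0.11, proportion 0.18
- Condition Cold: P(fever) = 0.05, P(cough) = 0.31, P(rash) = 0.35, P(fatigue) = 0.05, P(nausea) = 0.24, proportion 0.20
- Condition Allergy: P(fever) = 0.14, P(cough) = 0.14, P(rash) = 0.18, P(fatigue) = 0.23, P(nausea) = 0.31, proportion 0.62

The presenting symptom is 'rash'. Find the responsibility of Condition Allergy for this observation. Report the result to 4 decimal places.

0.4701

By Bayes' theorem, P(k | x) = w_k f_k(x) / Σ_j w_j f_j(x).
Component likelihoods at x = 'rash':
  p_Flu = P(rash | comp) = 0.31
  p_Cold = P(rash | comp) = 0.35
  p_Allergy = P(rash | comp) = 0.18
Prior × likelihood for each component:
  w_Flu·p_Flu = 0.18 × 0.31 = 0.0558
  w_Cold·p_Cold = 0.20 × 0.35 = 0.07
  w_Allergy·p_Allergy = 0.62 × 0.18 = 0.1116
Denominator: 0.0558 + 0.07 + 0.1116 = 0.2374
Responsibility of Condition Allergy: 0.1116 / 0.2374 ≈ 0.4701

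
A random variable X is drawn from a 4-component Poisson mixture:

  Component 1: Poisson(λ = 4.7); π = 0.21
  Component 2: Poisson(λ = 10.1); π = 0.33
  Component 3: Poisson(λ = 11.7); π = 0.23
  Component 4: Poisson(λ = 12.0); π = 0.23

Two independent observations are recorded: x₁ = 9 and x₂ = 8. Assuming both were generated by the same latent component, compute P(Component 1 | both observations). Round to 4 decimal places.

0.0411

Apply Bayes' rule: the posterior for each component is proportional to its prior times its likelihood at x.
Since both observations come from the same component, the likelihood for component k is f_k(x₁)·f_k(x₂).
  f_1 = [0.02805] × [0.0537129] = 0.00150665
  f_2 = [0.12381] × [0.110326] = 0.0136594
  f_3 = [0.0938997] × [0.0722306] = 0.00678243
  f_4 = [0.0873644] × [0.0655233] = 0.0057244
Multiply by the mixture weights:
  w_1·f_1 = 0.21 × 0.00150665 = 0.000316396
  w_2·f_2 = 0.33 × 0.0136594 = 0.0045076
  w_3·f_3 = 0.23 × 0.00678243 = 0.00155996
  w_4·f_4 = 0.23 × 0.0057244 = 0.00131661
Marginal: 0.000316396 + 0.0045076 + 0.00155996 + 0.00131661 = 0.00770057
Responsibility of Component 1: 0.000316396 / 0.00770057 ≈ 0.0411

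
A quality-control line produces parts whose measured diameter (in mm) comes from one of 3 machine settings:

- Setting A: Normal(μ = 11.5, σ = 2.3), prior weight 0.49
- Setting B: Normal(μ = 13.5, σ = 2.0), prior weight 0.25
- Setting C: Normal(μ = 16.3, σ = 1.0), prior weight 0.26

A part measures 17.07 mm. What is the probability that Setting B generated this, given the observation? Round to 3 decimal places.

Posterior ∝ prior × likelihood, so P(k | x) ∝ w_k f_k(x); normalise over all components.
Component likelihoods at x = 17.07 mm:
  f_A = (1/(2.3·√(2π)))·exp(−(17.07−11.5)²/(2·2.3²)) = 0.173453·exp(-2.93241) = 0.00923959
  f_B = (1/(2.0·√(2π)))·exp(−(17.07−13.5)²/(2·2.0²)) = 0.199471·exp(-1.59311) = 0.0405509
  f_C = (1/(1.0·√(2π)))·exp(−(17.07−16.3)²/(2·1.0²)) = 0.398942·exp(-0.29645) = 0.296595
Unnormalised posteriors:
  w_A·f_A = 0.49 × 0.00923959 = 0.0045274
  w_B·f_B = 0.25 × 0.0405509 = 0.0101377
  w_C·f_C = 0.26 × 0.296595 = 0.0771146
Sum: 0.0045274 + 0.0101377 + 0.0771146 = 0.0917798
So the posterior for Setting B is 0.0101377 / 0.0917798 ≈ 0.110.

0.110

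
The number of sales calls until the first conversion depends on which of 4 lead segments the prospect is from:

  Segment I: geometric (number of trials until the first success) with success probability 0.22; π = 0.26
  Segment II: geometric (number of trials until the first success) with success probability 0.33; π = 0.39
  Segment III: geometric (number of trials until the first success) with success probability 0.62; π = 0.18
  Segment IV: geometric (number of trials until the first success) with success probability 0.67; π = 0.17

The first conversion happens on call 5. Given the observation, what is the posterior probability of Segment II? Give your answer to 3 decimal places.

By Bayes' theorem, P(k | x) = π_k f_k(x) / Σ_j π_j f_j(x).
Evaluate each component's likelihood at the observed value:
  p_I = 0.0814331
  p_II = 0.0664987
  p_III = 0.0129278
  p_IV = 0.00794567
Prior × likelihood for each component:
  π_I·p_I = 0.26 × 0.0814331 = 0.0211726
  π_II·p_II = 0.39 × 0.0664987 = 0.0259345
  π_III·p_III = 0.18 × 0.0129278 = 0.00232701
  π_IV·p_IV = 0.17 × 0.00794567 = 0.00135076
Normaliser: 0.0211726 + 0.0259345 + 0.00232701 + 0.00135076 = 0.0507849
Responsibility of Segment II: 0.0259345 / 0.0507849 ≈ 0.511

0.511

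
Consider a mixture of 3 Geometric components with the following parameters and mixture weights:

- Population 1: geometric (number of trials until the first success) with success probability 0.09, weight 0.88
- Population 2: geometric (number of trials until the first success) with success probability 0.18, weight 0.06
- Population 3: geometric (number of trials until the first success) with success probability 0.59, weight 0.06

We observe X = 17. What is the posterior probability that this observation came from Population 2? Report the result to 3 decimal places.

By Bayes' theorem, P(k | x) = π_k f_k(x) / Σ_j π_j f_j(x).
Evaluate each component's likelihood at the observed value:
  f_1 = 0.0199024
  f_2 = 0.00752132
  f_3 = 3.76178e-07
Weight by the priors:
  π_1·f_1 = 0.88 × 0.0199024 = 0.0175141
  π_2·f_2 = 0.06 × 0.00752132 = 0.000451279
  π_3·f_3 = 0.06 × 3.76178e-07 = 2.25707e-08
Marginal: 0.0175141 + 0.000451279 + 2.25707e-08 = 0.0179654
Responsibility of Population 2: 0.000451279 / 0.0179654 ≈ 0.025

0.025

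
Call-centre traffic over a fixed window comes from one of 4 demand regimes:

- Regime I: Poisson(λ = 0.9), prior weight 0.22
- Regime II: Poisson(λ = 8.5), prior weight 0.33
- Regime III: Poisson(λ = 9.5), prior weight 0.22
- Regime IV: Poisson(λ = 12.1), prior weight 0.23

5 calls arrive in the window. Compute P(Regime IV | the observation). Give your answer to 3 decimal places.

0.072

P(component k | x) = π_k·f_k(x) / marginal(x), where marginal(x) = Σ_j π_j·f_j(x).
Component likelihoods at x = 5 calls:
  p_I = 0.00200063
  p_II = 0.0752333
  p_III = 0.0482658
  p_IV = 0.0120166
Multiply by the mixture weights:
  π_I·p_I = 0.22 × 0.00200063 = 0.000440138
  π_II·p_II = 0.33 × 0.0752333 = 0.024827
  π_III·p_III = 0.22 × 0.0482658 = 0.0106185
  π_IV·p_IV = 0.23 × 0.0120166 = 0.00276382
Sum: 0.000440138 + 0.024827 + 0.0106185 + 0.00276382 = 0.0386494
P(Regime IV | x) = 0.00276382 / 0.0386494 ≈ 0.072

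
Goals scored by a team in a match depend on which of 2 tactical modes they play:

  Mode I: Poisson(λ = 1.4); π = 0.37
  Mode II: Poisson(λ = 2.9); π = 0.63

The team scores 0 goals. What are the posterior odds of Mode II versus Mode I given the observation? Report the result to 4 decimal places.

0.3799

Only the two components matter; the odds are (π_i f_i(x)) / (π_j f_j(x)).
Evaluate each component's likelihood at the observed value:
  p_I = 0.246597
  p_II = 0.0550232
Posterior odds = (π_II·p_II) / (π_I·p_I) = (0.63·0.0550232) / (0.37·0.246597) = 0.0346646 / 0.0912409 ≈ 0.3799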